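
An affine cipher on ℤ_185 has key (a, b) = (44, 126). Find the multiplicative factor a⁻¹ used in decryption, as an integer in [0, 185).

164

Apply the Euclidean algorithm to 185 and 44:
185 = 4·44 + 9
44 = 4·9 + 8
9 = 1·8 + 1
8 = 8·1 + 0
The gcd is 1. Working backward:
1 = 9 − 8
1 = −44 + 5·9
1 = 5·185 − 21·44
Thus 44·(-21) ≡ 1 (mod 185); reducing, -21 mod 185 = 164.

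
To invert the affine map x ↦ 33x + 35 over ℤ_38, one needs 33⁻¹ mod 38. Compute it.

Run Euclid on (38, 33):
38 = 1·33 + 5
33 = 6·5 + 3
5 = 1·3 + 2
3 = 1·2 + 1
2 = 2·1 + 0
gcd = 1, so the inverse exists. Back-substitute:
1 = 3 − 2
1 = −5 + 2·3
1 = 2·33 − 13·5
1 = −13·38 + 15·33
So 33·15 ≡ 1 (mod 38).

15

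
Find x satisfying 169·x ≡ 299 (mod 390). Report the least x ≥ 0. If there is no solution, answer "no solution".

First find gcd(169, 390):
390 = 2×169 + 52
169 = 3×52 + 13
52 = 4×13 + 0
gcd = 13 and 13 | 299, so solutions exist. Divide through by 13: 13x ≡ 23 (mod 30).
Now find 13⁻¹ mod 30:
30 = 2*13 + 4
13 = 3*4 + 1
4 = 4*1 + 0
Back-substitute:
1 = 13 − 3·4
1 = −3·30 + 7·13
So 13⁻¹ ≡ 7 (mod 30).
Then x ≡ 7·23 ≡ 11 (mod 30); the smallest non-negative solution is x = 11.

11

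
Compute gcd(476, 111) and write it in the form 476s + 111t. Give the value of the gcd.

1

Euclidean algorithm:
476 = 4×111 + 32
111 = 3×32 + 15
32 = 2×15 + 2
15 = 7×2 + 1
2 = 2×1 + 0
gcd(476, 111) = 1.
Back-substituting:
1 = 15 − 7·2
1 = −7·32 + 15·15
1 = 15·111 − 52·32
1 = −52·476 + 223·111
So 1 = (-52)·476 + (223)·111.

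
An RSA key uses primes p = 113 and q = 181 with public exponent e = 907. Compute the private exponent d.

13603

φ(n) = (p−1)(q−1) = 112·180 = 20160.
Need d with 907·d ≡ 1 (mod 20160). Apply the extended Euclidean algorithm:
20160 = 22·907 + 206
907 = 4·206 + 83
206 = 2·83 + 40
83 = 2·40 + 3
40 = 13·3 + 1
3 = 3·1 + 0
Back-substitute:
1 = 40 − 13·3
1 = −13·83 + 27·40
1 = 27·206 − 67·83
1 = −67·907 + 295·206
1 = 295·20160 − 6557·907
So 907·(-6557) ≡ 1 (mod 20160), hence d ≡ -6557 ≡ 13603 (mod 20160).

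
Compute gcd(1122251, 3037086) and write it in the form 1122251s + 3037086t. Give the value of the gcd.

Repeated division:
3037086 = 2·1122251 + 792584
1122251 = 1·792584 + 329667
792584 = 2·329667 + 133250
329667 = 2·133250 + 63167
133250 = 2·63167 + 6916
63167 = 9·6916 + 923
6916 = 7·923 + 455
923 = 2·455 + 13
455 = 35·13 + 0
gcd(1122251, 3037086) = 13.
Back-substituting:
13 = 923 − 2·455
13 = −2·6916 + 15·923
13 = 15·63167 − 137·6916
13 = −137·133250 + 289·63167
13 = 289·329667 − 715·133250
13 = −715·792584 + 1719·329667
13 = 1719·1122251 − 2434·792584
13 = −2434·3037086 + 6587·1122251
So 13 = (-2434)·3037086 + (6587)·1122251.

13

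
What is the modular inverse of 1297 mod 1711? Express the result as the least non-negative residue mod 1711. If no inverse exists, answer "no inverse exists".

1120

Extended Euclidean algorithm:
1711 = 1·1297 + 414
1297 = 3·414 + 55
414 = 7·55 + 29
55 = 1·29 + 26
29 = 1·26 + 3
26 = 8·3 + 2
3 = 1·2 + 1
2 = 2·1 + 0
gcd = 1, so the inverse exists. Back-substitute:
1 = 3 − 2
1 = −26 + 9·3
1 = 9·29 − 10·26
1 = −10·55 + 19·29
1 = 19·414 − 143·55
1 = −143·1297 + 448·414
1 = 448·1711 − 591·1297
Hence 1297⁻¹ ≡ -591 ≡ 1120 (mod 1711).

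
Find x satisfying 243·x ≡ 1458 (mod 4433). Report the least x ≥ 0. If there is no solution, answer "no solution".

6

First find gcd(243, 4433):
4433 = 18*243 + 59
243 = 4*59 + 7
59 = 8*7 + 3
7 = 2*3 + 1
3 = 3*1 + 0
gcd = 1, so a unique solution mod 4433 exists.
Back-substitute for the Bézout coefficients:
1 = 7 − 2·3
1 = −2·59 + 17·7
1 = 17·243 − 70·59
1 = −70·4433 + 1277·243
So 243·(1277) ≡ 1 (mod 4433), giving 243⁻¹ ≡ 1277.
x ≡ 243⁻¹·1458 ≡ 1277·1458 ≡ 6 (mod 4433).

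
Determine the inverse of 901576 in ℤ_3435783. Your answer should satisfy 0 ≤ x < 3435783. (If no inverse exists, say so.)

no inverse exists

Compute gcd(901576, 3435783):
3435783 = 3·901576 + 731055
901576 = 1·731055 + 170521
731055 = 4·170521 + 48971
170521 = 3·48971 + 23608
48971 = 2·23608 + 1755
23608 = 13·1755 + 793
1755 = 2·793 + 169
793 = 4·169 + 117
169 = 1·117 + 52
117 = 2·52 + 13
52 = 4·13 + 0
Since gcd = 13 > 1, 901576 is not a unit mod 3435783.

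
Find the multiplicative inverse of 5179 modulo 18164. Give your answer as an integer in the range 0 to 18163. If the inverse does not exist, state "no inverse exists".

9203

Extended Euclidean algorithm:
18164 = 3·5179 + 2627
5179 = 1·2627 + 2552
2627 = 1·2552 + 75
2552 = 34·75 + 2
75 = 37·2 + 1
2 = 2·1 + 0
The gcd is 1. Working backward:
1 = 75 − 37·2
1 = −37·2552 + 1259·75
1 = 1259·2627 − 1296·2552
1 = −1296·5179 + 2555·2627
1 = 2555·18164 − 8961·5179
Thus 5179·(-8961) ≡ 1 (mod 18164); reducing, -8961 mod 18164 = 9203.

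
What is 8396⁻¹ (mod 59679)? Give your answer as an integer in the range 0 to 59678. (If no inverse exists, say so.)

gcd(59679, 8396) by repeated division:
59679 = 7·8396 + 907
8396 = 9·907 + 233
907 = 3·233 + 208
233 = 1·208 + 25
208 = 8·25 + 8
25 = 3·8 + 1
8 = 8·1 + 0
Since gcd(8396, 59679) = 1, back-substitute to write 1 as a combination:
1 = 25 − 3·8
1 = −3·208 + 25·25
1 = 25·233 − 28·208
1 = −28·907 + 109·233
1 = 109·8396 − 1009·907
1 = −1009·59679 + 7172·8396
So 8396·7172 ≡ 1 (mod 59679).

7172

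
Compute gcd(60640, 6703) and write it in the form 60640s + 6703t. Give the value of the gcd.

1

Apply Euclid's algorithm to 60640 and 6703:
60640 = 9·6703 + 313
6703 = 21·313 + 130
313 = 2·130 + 53
130 = 2·53 + 24
53 = 2·24 + 5
24 = 4·5 + 4
5 = 1·4 + 1
4 = 4·1 + 0
gcd(60640, 6703) = 1.
Express as a combination:
1 = 5 − 4
1 = −24 + 5·5
1 = 5·53 − 11·24
1 = −11·130 + 27·53
1 = 27·313 − 65·130
1 = −65·6703 + 1392·313
1 = 1392·60640 − 12593·6703
So 1 = (1392)·60640 + (-12593)·6703.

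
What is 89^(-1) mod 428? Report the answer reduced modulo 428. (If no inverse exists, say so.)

101

Run Euclid on (428, 89):
428 = 4·89 + 72
89 = 1·72 + 17
72 = 4·17 + 4
17 = 4·4 + 1
4 = 4·1 + 0
gcd = 1, so the inverse exists. Back-substitute:
1 = 17 − 4·4
1 = −4·72 + 17·17
1 = 17·89 − 21·72
1 = −21·428 + 101·89
So 89·101 ≡ 1 (mod 428).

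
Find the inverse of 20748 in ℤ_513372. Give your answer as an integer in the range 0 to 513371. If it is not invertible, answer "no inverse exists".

no inverse exists

Euclidean algorithm on 513372, 20748:
513372 = 24·20748 + 15420
20748 = 1·15420 + 5328
15420 = 2·5328 + 4764
5328 = 1·4764 + 564
4764 = 8·564 + 252
564 = 2·252 + 60
252 = 4·60 + 12
60 = 5·12 + 0
gcd(20748, 513372) = 12 ≠ 1, so 20748 has no multiplicative inverse modulo 513372.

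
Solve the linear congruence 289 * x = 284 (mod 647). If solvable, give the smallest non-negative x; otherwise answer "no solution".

545

First find gcd(289, 647):
647 = 2·289 + 69
289 = 4·69 + 13
69 = 5·13 + 4
13 = 3·4 + 1
4 = 4·1 + 0
gcd = 1, so a unique solution mod 647 exists.
Back-substitute for the Bézout coefficients:
1 = 13 − 3·4
1 = −3·69 + 16·13
1 = 16·289 − 67·69
1 = −67·647 + 150·289
So 289·(150) ≡ 1 (mod 647), giving 289⁻¹ ≡ 150.
x ≡ 289⁻¹·284 ≡ 150·284 ≡ 545 (mod 647).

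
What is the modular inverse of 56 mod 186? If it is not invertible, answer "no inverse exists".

Euclidean algorithm on 186, 56:
186 = 3×56 + 18
56 = 3×18 + 2
18 = 9×2 + 0
The gcd is 2, not 1, hence no inverse exists.

no inverse exists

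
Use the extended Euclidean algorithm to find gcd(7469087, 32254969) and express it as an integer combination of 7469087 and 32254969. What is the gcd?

Repeated division:
32254969 = 4·7469087 + 2378621
7469087 = 3·2378621 + 333224
2378621 = 7·333224 + 46053
333224 = 7·46053 + 10853
46053 = 4·10853 + 2641
10853 = 4·2641 + 289
2641 = 9·289 + 40
289 = 7·40 + 9
40 = 4·9 + 4
9 = 2·4 + 1
4 = 4·1 + 0
gcd(7469087, 32254969) = 1.
Working backward:
1 = 9 − 2·4
1 = −2·40 + 9·9
1 = 9·289 − 65·40
1 = −65·2641 + 594·289
1 = 594·10853 − 2441·2641
1 = −2441·46053 + 10358·10853
1 = 10358·333224 − 74947·46053
1 = −74947·2378621 + 534987·333224
1 = 534987·7469087 − 1679908·2378621
1 = −1679908·32254969 + 7254619·7469087
So 1 = (-1679908)·32254969 + (7254619)·7469087.

1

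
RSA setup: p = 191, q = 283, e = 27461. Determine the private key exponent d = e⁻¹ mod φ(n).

φ(n) = (p−1)(q−1) = 190·282 = 53580.
Need d with 27461·d ≡ 1 (mod 53580). Apply the extended Euclidean algorithm:
53580 = 1*27461 + 26119
27461 = 1*26119 + 1342
26119 = 19*1342 + 621
1342 = 2*621 + 100
621 = 6*100 + 21
100 = 4*21 + 16
21 = 1*16 + 5
16 = 3*5 + 1
5 = 5*1 + 0
Back-substitute:
1 = 16 − 3·5
1 = −3·21 + 4·16
1 = 4·100 − 19·21
1 = −19·621 + 118·100
1 = 118·1342 − 255·621
1 = −255·26119 + 4963·1342
1 = 4963·27461 − 5218·26119
1 = −5218·53580 + 10181·27461
So 27461·10181 ≡ 1 (mod 53580), hence d = 10181.

10181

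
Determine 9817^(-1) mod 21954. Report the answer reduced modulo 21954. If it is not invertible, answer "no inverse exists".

gcd(21954, 9817) by repeated division:
21954 = 2×9817 + 2320
9817 = 4×2320 + 537
2320 = 4×537 + 172
537 = 3×172 + 21
172 = 8×21 + 4
21 = 5×4 + 1
4 = 4×1 + 0
The gcd is 1. Working backward:
1 = 21 − 5·4
1 = −5·172 + 41·21
1 = 41·537 − 128·172
1 = −128·2320 + 553·537
1 = 553·9817 − 2340·2320
1 = −2340·21954 + 5233·9817
So 9817·5233 ≡ 1 (mod 21954).

5233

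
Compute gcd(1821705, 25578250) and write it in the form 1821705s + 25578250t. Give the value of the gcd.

5

Euclidean algorithm:
25578250 = 14*1821705 + 74380
1821705 = 24*74380 + 36585
74380 = 2*36585 + 1210
36585 = 30*1210 + 285
1210 = 4*285 + 70
285 = 4*70 + 5
70 = 14*5 + 0
gcd(1821705, 25578250) = 5.
Working backward:
5 = 285 − 4·70
5 = −4·1210 + 17·285
5 = 17·36585 − 514·1210
5 = −514·74380 + 1045·36585
5 = 1045·1821705 − 25594·74380
5 = −25594·25578250 + 359361·1821705
So 5 = (-25594)·25578250 + (359361)·1821705.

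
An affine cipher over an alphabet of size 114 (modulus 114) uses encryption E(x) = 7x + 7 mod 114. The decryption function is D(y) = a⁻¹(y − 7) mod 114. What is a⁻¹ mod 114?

49

Run Euclid on (114, 7):
114 = 16*7 + 2
7 = 3*2 + 1
2 = 2*1 + 0
Since gcd(7, 114) = 1, back-substitute to write 1 as a combination:
1 = 7 − 3·2
1 = −3·114 + 49·7
So 7·49 ≡ 1 (mod 114).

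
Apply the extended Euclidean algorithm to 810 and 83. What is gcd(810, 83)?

Repeated division:
810 = 9×83 + 63
83 = 1×63 + 20
63 = 3×20 + 3
20 = 6×3 + 2
3 = 1×2 + 1
2 = 2×1 + 0
gcd(810, 83) = 1.
Working backward:
1 = 3 − 2
1 = −20 + 7·3
1 = 7·63 − 22·20
1 = −22·83 + 29·63
1 = 29·810 − 283·83
So 1 = (29)·810 + (-283)·83.

1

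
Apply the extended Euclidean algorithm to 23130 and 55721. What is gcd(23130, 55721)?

1

Apply Euclid's algorithm to 55721 and 23130:
55721 = 2×23130 + 9461
23130 = 2×9461 + 4208
9461 = 2×4208 + 1045
4208 = 4×1045 + 28
1045 = 37×28 + 9
28 = 3×9 + 1
9 = 9×1 + 0
gcd(23130, 55721) = 1.
Back-substituting:
1 = 28 − 3·9
1 = −3·1045 + 112·28
1 = 112·4208 − 451·1045
1 = −451·9461 + 1014·4208
1 = 1014·23130 − 2479·9461
1 = −2479·55721 + 5972·23130
So 1 = (-2479)·55721 + (5972)·23130.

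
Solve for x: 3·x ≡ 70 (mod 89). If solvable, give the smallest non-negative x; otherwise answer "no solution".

First find gcd(3, 89):
89 = 29×3 + 2
3 = 1×2 + 1
2 = 2×1 + 0
gcd = 1, so a unique solution mod 89 exists.
Back-substitute for the Bézout coefficients:
1 = 3 − 2
1 = −89 + 30·3
So 3·(30) ≡ 1 (mod 89), giving 3⁻¹ ≡ 30.
x ≡ 3⁻¹·70 ≡ 30·70 ≡ 53 (mod 89).

53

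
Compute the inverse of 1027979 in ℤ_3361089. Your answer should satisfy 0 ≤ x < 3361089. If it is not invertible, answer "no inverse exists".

Apply the Euclidean algorithm to 3361089 and 1027979:
3361089 = 3*1027979 + 277152
1027979 = 3*277152 + 196523
277152 = 1*196523 + 80629
196523 = 2*80629 + 35265
80629 = 2*35265 + 10099
35265 = 3*10099 + 4968
10099 = 2*4968 + 163
4968 = 30*163 + 78
163 = 2*78 + 7
78 = 11*7 + 1
7 = 7*1 + 0
gcd = 1, so the inverse exists. Back-substitute:
1 = 78 − 11·7
1 = −11·163 + 23·78
1 = 23·4968 − 701·163
1 = −701·10099 + 1425·4968
1 = 1425·35265 − 4976·10099
1 = −4976·80629 + 11377·35265
1 = 11377·196523 − 27730·80629
1 = −27730·277152 + 39107·196523
1 = 39107·1027979 − 145051·277152
1 = −145051·3361089 + 474260·1027979
So 1027979·474260 ≡ 1 (mod 3361089).

474260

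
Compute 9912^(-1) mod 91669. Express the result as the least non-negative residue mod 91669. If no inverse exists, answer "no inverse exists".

gcd(91669, 9912) by repeated division:
91669 = 9×9912 + 2461
9912 = 4×2461 + 68
2461 = 36×68 + 13
68 = 5×13 + 3
13 = 4×3 + 1
3 = 3×1 + 0
Since gcd(9912, 91669) = 1, back-substitute to write 1 as a combination:
1 = 13 − 4·3
1 = −4·68 + 21·13
1 = 21·2461 − 760·68
1 = −760·9912 + 3061·2461
1 = 3061·91669 − 28309·9912
Hence 9912⁻¹ ≡ -28309 ≡ 63360 (mod 91669).

63360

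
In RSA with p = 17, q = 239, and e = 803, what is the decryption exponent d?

1067

φ(n) = (p−1)(q−1) = 16·238 = 3808.
Need d with 803·d ≡ 1 (mod 3808). Apply the extended Euclidean algorithm:
3808 = 4*803 + 596
803 = 1*596 + 207
596 = 2*207 + 182
207 = 1*182 + 25
182 = 7*25 + 7
25 = 3*7 + 4
7 = 1*4 + 3
4 = 1*3 + 1
3 = 3*1 + 0
Back-substitute:
1 = 4 − 3
1 = −7 + 2·4
1 = 2·25 − 7·7
1 = −7·182 + 51·25
1 = 51·207 − 58·182
1 = −58·596 + 167·207
1 = 167·803 − 225·596
1 = −225·3808 + 1067·803
So 803·1067 ≡ 1 (mod 3808), hence d = 1067.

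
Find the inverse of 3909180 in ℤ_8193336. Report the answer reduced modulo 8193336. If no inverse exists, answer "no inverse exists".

no inverse exists

Euclidean algorithm on 8193336, 3909180:
8193336 = 2×3909180 + 374976
3909180 = 10×374976 + 159420
374976 = 2×159420 + 56136
159420 = 2×56136 + 47148
56136 = 1×47148 + 8988
47148 = 5×8988 + 2208
8988 = 4×2208 + 156
2208 = 14×156 + 24
156 = 6×24 + 12
24 = 2×12 + 0
gcd(3909180, 8193336) = 12 ≠ 1, so 3909180 has no multiplicative inverse modulo 8193336.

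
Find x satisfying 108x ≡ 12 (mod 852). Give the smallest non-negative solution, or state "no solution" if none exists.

First find gcd(108, 852):
852 = 7×108 + 96
108 = 1×96 + 12
96 = 8×12 + 0
gcd = 12 and 12 | 12, so solutions exist. Divide through by 12: 9x ≡ 1 (mod 71).
Now find 9⁻¹ mod 71:
71 = 7·9 + 8
9 = 1·8 + 1
8 = 8·1 + 0
Back-substitute:
1 = 9 − 8
1 = −71 + 8·9
So 9⁻¹ ≡ 8 (mod 71).
Then x ≡ 8·1 ≡ 8 (mod 71); the smallest non-negative solution is x = 8.

8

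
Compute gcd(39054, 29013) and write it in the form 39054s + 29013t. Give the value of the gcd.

Apply Euclid's algorithm to 39054 and 29013:
39054 = 1*29013 + 10041
29013 = 2*10041 + 8931
10041 = 1*8931 + 1110
8931 = 8*1110 + 51
1110 = 21*51 + 39
51 = 1*39 + 12
39 = 3*12 + 3
12 = 4*3 + 0
gcd(39054, 29013) = 3.
Working backward:
3 = 39 − 3·12
3 = −3·51 + 4·39
3 = 4·1110 − 87·51
3 = −87·8931 + 700·1110
3 = 700·10041 − 787·8931
3 = −787·29013 + 2274·10041
3 = 2274·39054 − 3061·29013
So 3 = (2274)·39054 + (-3061)·29013.

3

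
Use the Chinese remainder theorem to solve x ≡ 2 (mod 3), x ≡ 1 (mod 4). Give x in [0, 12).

5

Write x = 2 + 3·k. Then 3·k ≡ 1 − 2 ≡ 3 (mod 4).
Need 3⁻¹ mod 4. Extended Euclid on (4, 3):
4 = 1*3 + 1
3 = 3*1 + 0
Back-substitute:
1 = 4 − 3
3⁻¹ ≡ 3 (mod 4), so k ≡ 3·3 ≡ 1 (mod 4).
x = 2 + 3·1 = 5.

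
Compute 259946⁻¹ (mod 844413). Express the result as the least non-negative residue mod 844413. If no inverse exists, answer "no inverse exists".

Apply the Euclidean algorithm to 844413 and 259946:
844413 = 3·259946 + 64575
259946 = 4·64575 + 1646
64575 = 39·1646 + 381
1646 = 4·381 + 122
381 = 3·122 + 15
122 = 8·15 + 2
15 = 7·2 + 1
2 = 2·1 + 0
gcd = 1, so the inverse exists. Back-substitute:
1 = 15 − 7·2
1 = −7·122 + 57·15
1 = 57·381 − 178·122
1 = −178·1646 + 769·381
1 = 769·64575 − 30169·1646
1 = −30169·259946 + 121445·64575
1 = 121445·844413 − 394504·259946
So 259946·(-394504) ≡ 1 (mod 844413), and -394504 ≡ 449909 (mod 844413).

449909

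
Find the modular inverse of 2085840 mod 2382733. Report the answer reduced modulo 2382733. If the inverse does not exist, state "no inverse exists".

1599687

Run Euclid on (2382733, 2085840):
2382733 = 1*2085840 + 296893
2085840 = 7*296893 + 7589
296893 = 39*7589 + 922
7589 = 8*922 + 213
922 = 4*213 + 70
213 = 3*70 + 3
70 = 23*3 + 1
3 = 3*1 + 0
gcd = 1, so the inverse exists. Back-substitute:
1 = 70 − 23·3
1 = −23·213 + 70·70
1 = 70·922 − 303·213
1 = −303·7589 + 2494·922
1 = 2494·296893 − 97569·7589
1 = −97569·2085840 + 685477·296893
1 = 685477·2382733 − 783046·2085840
So 2085840·(-783046) ≡ 1 (mod 2382733), and -783046 ≡ 1599687 (mod 2382733).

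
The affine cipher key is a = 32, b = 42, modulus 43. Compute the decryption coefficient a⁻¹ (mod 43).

Apply the Euclidean algorithm to 43 and 32:
43 = 1·32 + 11
32 = 2·11 + 10
11 = 1·10 + 1
10 = 10·1 + 0
The gcd is 1. Working backward:
1 = 11 − 10
1 = −32 + 3·11
1 = 3·43 − 4·32
So 32·(-4) ≡ 1 (mod 43), and -4 ≡ 39 (mod 43).

39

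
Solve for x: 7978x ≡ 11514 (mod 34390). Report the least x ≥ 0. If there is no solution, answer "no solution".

8683

First find gcd(7978, 34390):
34390 = 4*7978 + 2478
7978 = 3*2478 + 544
2478 = 4*544 + 302
544 = 1*302 + 242
302 = 1*242 + 60
242 = 4*60 + 2
60 = 30*2 + 0
gcd = 2 and 2 | 11514, so solutions exist. Divide through by 2: 3989x ≡ 5757 (mod 17195).
Now find 3989⁻¹ mod 17195:
17195 = 4×3989 + 1239
3989 = 3×1239 + 272
1239 = 4×272 + 151
272 = 1×151 + 121
151 = 1×121 + 30
121 = 4×30 + 1
30 = 30×1 + 0
Back-substitute:
1 = 121 − 4·30
1 = −4·151 + 5·121
1 = 5·272 − 9·151
1 = −9·1239 + 41·272
1 = 41·3989 − 132·1239
1 = −132·17195 + 569·3989
So 3989⁻¹ ≡ 569 (mod 17195).
Then x ≡ 569·5757 ≡ 8683 (mod 17195); the smallest non-negative solution is x = 8683.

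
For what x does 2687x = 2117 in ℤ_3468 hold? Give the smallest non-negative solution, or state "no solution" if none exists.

1063

First find gcd(2687, 3468):
3468 = 1*2687 + 781
2687 = 3*781 + 344
781 = 2*344 + 93
344 = 3*93 + 65
93 = 1*65 + 28
65 = 2*28 + 9
28 = 3*9 + 1
9 = 9*1 + 0
gcd = 1, so a unique solution mod 3468 exists.
Back-substitute for the Bézout coefficients:
1 = 28 − 3·9
1 = −3·65 + 7·28
1 = 7·93 − 10·65
1 = −10·344 + 37·93
1 = 37·781 − 84·344
1 = −84·2687 + 289·781
1 = 289·3468 − 373·2687
So 2687·(-373) ≡ 1 (mod 3468), giving 2687⁻¹ ≡ 3095.
x ≡ 2687⁻¹·2117 ≡ 3095·2117 ≡ 1063 (mod 3468).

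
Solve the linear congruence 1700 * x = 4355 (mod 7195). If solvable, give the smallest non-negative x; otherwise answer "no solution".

557

First find gcd(1700, 7195):
7195 = 4*1700 + 395
1700 = 4*395 + 120
395 = 3*120 + 35
120 = 3*35 + 15
35 = 2*15 + 5
15 = 3*5 + 0
gcd = 5 and 5 | 4355, so solutions exist. Divide through by 5: 340x ≡ 871 (mod 1439).
Now find 340⁻¹ mod 1439:
1439 = 4·340 + 79
340 = 4·79 + 24
79 = 3·24 + 7
24 = 3·7 + 3
7 = 2·3 + 1
3 = 3·1 + 0
Back-substitute:
1 = 7 − 2·3
1 = −2·24 + 7·7
1 = 7·79 − 23·24
1 = −23·340 + 99·79
1 = 99·1439 − 419·340
So 340·(-419) ≡ 1 (mod 1439), i.e. 340⁻¹ ≡ 1020.
Then x ≡ 1020·871 ≡ 557 (mod 1439); the smallest non-negative solution is x = 557.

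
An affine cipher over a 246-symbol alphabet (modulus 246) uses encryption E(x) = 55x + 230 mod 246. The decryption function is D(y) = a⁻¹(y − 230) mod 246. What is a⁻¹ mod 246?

Extended Euclidean algorithm:
246 = 4×55 + 26
55 = 2×26 + 3
26 = 8×3 + 2
3 = 1×2 + 1
2 = 2×1 + 0
gcd = 1, so the inverse exists. Back-substitute:
1 = 3 − 2
1 = −26 + 9·3
1 = 9·55 − 19·26
1 = −19·246 + 85·55
So 55·85 ≡ 1 (mod 246).

85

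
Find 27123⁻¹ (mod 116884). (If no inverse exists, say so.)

100435

Run Euclid on (116884, 27123):
116884 = 4*27123 + 8392
27123 = 3*8392 + 1947
8392 = 4*1947 + 604
1947 = 3*604 + 135
604 = 4*135 + 64
135 = 2*64 + 7
64 = 9*7 + 1
7 = 7*1 + 0
Since gcd(27123, 116884) = 1, back-substitute to write 1 as a combination:
1 = 64 − 9·7
1 = −9·135 + 19·64
1 = 19·604 − 85·135
1 = −85·1947 + 274·604
1 = 274·8392 − 1181·1947
1 = −1181·27123 + 3817·8392
1 = 3817·116884 − 16449·27123
So 27123·(-16449) ≡ 1 (mod 116884), and -16449 ≡ 100435 (mod 116884).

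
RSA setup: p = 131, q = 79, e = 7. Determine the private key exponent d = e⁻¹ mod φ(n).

7243

φ(n) = (p−1)(q−1) = 130·78 = 10140.
Need d with 7·d ≡ 1 (mod 10140). Apply the extended Euclidean algorithm:
10140 = 1448×7 + 4
7 = 1×4 + 3
4 = 1×3 + 1
3 = 3×1 + 0
Back-substitute:
1 = 4 − 3
1 = −7 + 2·4
1 = 2·10140 − 2897·7
So 7·(-2897) ≡ 1 (mod 10140), hence d ≡ -2897 ≡ 7243 (mod 10140).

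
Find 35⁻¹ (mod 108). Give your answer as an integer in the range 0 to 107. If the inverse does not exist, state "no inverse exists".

Extended Euclidean algorithm:
108 = 3*35 + 3
35 = 11*3 + 2
3 = 1*2 + 1
2 = 2*1 + 0
Since gcd(35, 108) = 1, back-substitute to write 1 as a combination:
1 = 3 − 2
1 = −35 + 12·3
1 = 12·108 − 37·35
Hence 35⁻¹ ≡ -37 ≡ 71 (mod 108).

71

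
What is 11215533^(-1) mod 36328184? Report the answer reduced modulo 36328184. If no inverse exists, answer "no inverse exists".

Apply the Euclidean algorithm to 36328184 and 11215533:
36328184 = 3×11215533 + 2681585
11215533 = 4×2681585 + 489193
2681585 = 5×489193 + 235620
489193 = 2×235620 + 17953
235620 = 13×17953 + 2231
17953 = 8×2231 + 105
2231 = 21×105 + 26
105 = 4×26 + 1
26 = 26×1 + 0
gcd = 1, so the inverse exists. Back-substitute:
1 = 105 − 4·26
1 = −4·2231 + 85·105
1 = 85·17953 − 684·2231
1 = −684·235620 + 8977·17953
1 = 8977·489193 − 18638·235620
1 = −18638·2681585 + 102167·489193
1 = 102167·11215533 − 427306·2681585
1 = −427306·36328184 + 1384085·11215533
So 11215533·1384085 ≡ 1 (mod 36328184).

1384085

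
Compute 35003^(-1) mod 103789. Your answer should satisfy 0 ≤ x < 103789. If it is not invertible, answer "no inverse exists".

19822

Extended Euclidean algorithm:
103789 = 2·35003 + 33783
35003 = 1·33783 + 1220
33783 = 27·1220 + 843
1220 = 1·843 + 377
843 = 2·377 + 89
377 = 4·89 + 21
89 = 4·21 + 5
21 = 4·5 + 1
5 = 5·1 + 0
gcd = 1, so the inverse exists. Back-substitute:
1 = 21 − 4·5
1 = −4·89 + 17·21
1 = 17·377 − 72·89
1 = −72·843 + 161·377
1 = 161·1220 − 233·843
1 = −233·33783 + 6452·1220
1 = 6452·35003 − 6685·33783
1 = −6685·103789 + 19822·35003
So 35003·19822 ≡ 1 (mod 103789).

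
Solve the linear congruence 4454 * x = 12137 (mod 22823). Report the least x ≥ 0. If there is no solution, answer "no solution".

17348

First find gcd(4454, 22823):
22823 = 5·4454 + 553
4454 = 8·553 + 30
553 = 18·30 + 13
30 = 2·13 + 4
13 = 3·4 + 1
4 = 4·1 + 0
gcd = 1, so a unique solution mod 22823 exists.
Back-substitute for the Bézout coefficients:
1 = 13 − 3·4
1 = −3·30 + 7·13
1 = 7·553 − 129·30
1 = −129·4454 + 1039·553
1 = 1039·22823 − 5324·4454
So 4454·(-5324) ≡ 1 (mod 22823), giving 4454⁻¹ ≡ 17499.
x ≡ 4454⁻¹·12137 ≡ 17499·12137 ≡ 17348 (mod 22823).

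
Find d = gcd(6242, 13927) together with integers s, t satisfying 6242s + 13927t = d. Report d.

1

Repeated division:
13927 = 2·6242 + 1443
6242 = 4·1443 + 470
1443 = 3·470 + 33
470 = 14·33 + 8
33 = 4·8 + 1
8 = 8·1 + 0
gcd(6242, 13927) = 1.
Express as a combination:
1 = 33 − 4·8
1 = −4·470 + 57·33
1 = 57·1443 − 175·470
1 = −175·6242 + 757·1443
1 = 757·13927 − 1689·6242
So 1 = (757)·13927 + (-1689)·6242.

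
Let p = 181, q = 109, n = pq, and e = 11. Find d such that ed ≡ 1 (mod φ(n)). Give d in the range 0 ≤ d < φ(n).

φ(n) = (p−1)(q−1) = 180·108 = 19440.
Need d with 11·d ≡ 1 (mod 19440). Apply the extended Euclidean algorithm:
19440 = 1767·11 + 3
11 = 3·3 + 2
3 = 1·2 + 1
2 = 2·1 + 0
Back-substitute:
1 = 3 − 2
1 = −11 + 4·3
1 = 4·19440 − 7069·11
So 11·(-7069) ≡ 1 (mod 19440), hence d ≡ -7069 ≡ 12371 (mod 19440).

12371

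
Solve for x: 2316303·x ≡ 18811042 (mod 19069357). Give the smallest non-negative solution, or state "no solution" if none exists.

First find gcd(2316303, 19069357):
19069357 = 8*2316303 + 538933
2316303 = 4*538933 + 160571
538933 = 3*160571 + 57220
160571 = 2*57220 + 46131
57220 = 1*46131 + 11089
46131 = 4*11089 + 1775
11089 = 6*1775 + 439
1775 = 4*439 + 19
439 = 23*19 + 2
19 = 9*2 + 1
2 = 2*1 + 0
gcd = 1, so a unique solution mod 19069357 exists.
Back-substitute for the Bézout coefficients:
1 = 19 − 9·2
1 = −9·439 + 208·19
1 = 208·1775 − 841·439
1 = −841·11089 + 5254·1775
1 = 5254·46131 − 21857·11089
1 = −21857·57220 + 27111·46131
1 = 27111·160571 − 76079·57220
1 = −76079·538933 + 255348·160571
1 = 255348·2316303 − 1097471·538933
1 = −1097471·19069357 + 9035116·2316303
So 2316303·(9035116) ≡ 1 (mod 19069357), giving 2316303⁻¹ ≡ 9035116.
x ≡ 2316303⁻¹·18811042 ≡ 9035116·18811042 ≡ 11683047 (mod 19069357).

11683047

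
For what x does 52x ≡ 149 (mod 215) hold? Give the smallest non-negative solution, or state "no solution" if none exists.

7

First find gcd(52, 215):
215 = 4×52 + 7
52 = 7×7 + 3
7 = 2×3 + 1
3 = 3×1 + 0
gcd = 1, so a unique solution mod 215 exists.
Back-substitute for the Bézout coefficients:
1 = 7 − 2·3
1 = −2·52 + 15·7
1 = 15·215 − 62·52
So 52·(-62) ≡ 1 (mod 215), giving 52⁻¹ ≡ 153.
x ≡ 52⁻¹·149 ≡ 153·149 ≡ 7 (mod 215).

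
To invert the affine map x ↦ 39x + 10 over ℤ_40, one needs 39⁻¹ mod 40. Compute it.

Run Euclid on (40, 39):
40 = 1*39 + 1
39 = 39*1 + 0
The gcd is 1. Working backward:
1 = 40 − 39
Hence 39⁻¹ ≡ -1 ≡ 39 (mod 40).

39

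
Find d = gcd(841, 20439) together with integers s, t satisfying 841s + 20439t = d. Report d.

1

Euclidean algorithm:
20439 = 24*841 + 255
841 = 3*255 + 76
255 = 3*76 + 27
76 = 2*27 + 22
27 = 1*22 + 5
22 = 4*5 + 2
5 = 2*2 + 1
2 = 2*1 + 0
gcd(841, 20439) = 1.
Working backward:
1 = 5 − 2·2
1 = −2·22 + 9·5
1 = 9·27 − 11·22
1 = −11·76 + 31·27
1 = 31·255 − 104·76
1 = −104·841 + 343·255
1 = 343·20439 − 8336·841
So 1 = (343)·20439 + (-8336)·841.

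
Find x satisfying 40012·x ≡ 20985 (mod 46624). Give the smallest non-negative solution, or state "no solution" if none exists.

gcd(40012, 46624):
46624 = 1*40012 + 6612
40012 = 6*6612 + 340
6612 = 19*340 + 152
340 = 2*152 + 36
152 = 4*36 + 8
36 = 4*8 + 4
8 = 2*4 + 0
gcd = 4, but 4 ∤ 20985, so the congruence has no solution.

no solution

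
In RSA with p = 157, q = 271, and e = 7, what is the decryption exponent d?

φ(n) = (p−1)(q−1) = 156·270 = 42120.
Need d with 7·d ≡ 1 (mod 42120). Apply the extended Euclidean algorithm:
42120 = 6017×7 + 1
7 = 7×1 + 0
Back-substitute:
1 = 42120 − 6017·7
So 7·(-6017) ≡ 1 (mod 42120), hence d ≡ -6017 ≡ 36103 (mod 42120).

36103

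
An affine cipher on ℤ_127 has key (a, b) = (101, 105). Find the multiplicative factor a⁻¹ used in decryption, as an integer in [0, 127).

83

gcd(127, 101) by repeated division:
127 = 1*101 + 26
101 = 3*26 + 23
26 = 1*23 + 3
23 = 7*3 + 2
3 = 1*2 + 1
2 = 2*1 + 0
The gcd is 1. Working backward:
1 = 3 − 2
1 = −23 + 8·3
1 = 8·26 − 9·23
1 = −9·101 + 35·26
1 = 35·127 − 44·101
Hence 101⁻¹ ≡ -44 ≡ 83 (mod 127).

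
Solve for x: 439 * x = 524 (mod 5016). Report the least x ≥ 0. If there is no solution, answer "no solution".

2732

First find gcd(439, 5016):
5016 = 11×439 + 187
439 = 2×187 + 65
187 = 2×65 + 57
65 = 1×57 + 8
57 = 7×8 + 1
8 = 8×1 + 0
gcd = 1, so a unique solution mod 5016 exists.
Back-substitute for the Bézout coefficients:
1 = 57 − 7·8
1 = −7·65 + 8·57
1 = 8·187 − 23·65
1 = −23·439 + 54·187
1 = 54·5016 − 617·439
So 439·(-617) ≡ 1 (mod 5016), giving 439⁻¹ ≡ 4399.
x ≡ 439⁻¹·524 ≡ 4399·524 ≡ 2732 (mod 5016).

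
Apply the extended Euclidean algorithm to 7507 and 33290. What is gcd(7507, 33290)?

1

Apply Euclid's algorithm to 33290 and 7507:
33290 = 4*7507 + 3262
7507 = 2*3262 + 983
3262 = 3*983 + 313
983 = 3*313 + 44
313 = 7*44 + 5
44 = 8*5 + 4
5 = 1*4 + 1
4 = 4*1 + 0
gcd(7507, 33290) = 1.
Working backward:
1 = 5 − 4
1 = −44 + 9·5
1 = 9·313 − 64·44
1 = −64·983 + 201·313
1 = 201·3262 − 667·983
1 = −667·7507 + 1535·3262
1 = 1535·33290 − 6807·7507
So 1 = (1535)·33290 + (-6807)·7507.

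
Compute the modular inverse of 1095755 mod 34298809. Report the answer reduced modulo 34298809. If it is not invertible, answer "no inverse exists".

gcd(34298809, 1095755) by repeated division:
34298809 = 31×1095755 + 330404
1095755 = 3×330404 + 104543
330404 = 3×104543 + 16775
104543 = 6×16775 + 3893
16775 = 4×3893 + 1203
3893 = 3×1203 + 284
1203 = 4×284 + 67
284 = 4×67 + 16
67 = 4×16 + 3
16 = 5×3 + 1
3 = 3×1 + 0
Since gcd(1095755, 34298809) = 1, back-substitute to write 1 as a combination:
1 = 16 − 5·3
1 = −5·67 + 21·16
1 = 21·284 − 89·67
1 = −89·1203 + 377·284
1 = 377·3893 − 1220·1203
1 = −1220·16775 + 5257·3893
1 = 5257·104543 − 32762·16775
1 = −32762·330404 + 103543·104543
1 = 103543·1095755 − 343391·330404
1 = −343391·34298809 + 10748664·1095755
So 1095755·10748664 ≡ 1 (mod 34298809).

10748664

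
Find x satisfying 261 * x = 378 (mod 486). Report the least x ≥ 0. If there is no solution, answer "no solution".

First find gcd(261, 486):
486 = 1*261 + 225
261 = 1*225 + 36
225 = 6*36 + 9
36 = 4*9 + 0
gcd = 9 and 9 | 378, so solutions exist. Divide through by 9: 29x ≡ 42 (mod 54).
Now find 29⁻¹ mod 54:
54 = 1·29 + 25
29 = 1·25 + 4
25 = 6·4 + 1
4 = 4·1 + 0
Back-substitute:
1 = 25 − 6·4
1 = −6·29 + 7·25
1 = 7·54 − 13·29
So 29·(-13) ≡ 1 (mod 54), i.e. 29⁻¹ ≡ 41.
Then x ≡ 41·42 ≡ 48 (mod 54); the smallest non-negative solution is x = 48.

48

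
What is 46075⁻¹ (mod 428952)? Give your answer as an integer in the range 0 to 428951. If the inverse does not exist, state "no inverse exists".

Extended Euclidean algorithm:
428952 = 9*46075 + 14277
46075 = 3*14277 + 3244
14277 = 4*3244 + 1301
3244 = 2*1301 + 642
1301 = 2*642 + 17
642 = 37*17 + 13
17 = 1*13 + 4
13 = 3*4 + 1
4 = 4*1 + 0
Since gcd(46075, 428952) = 1, back-substitute to write 1 as a combination:
1 = 13 − 3·4
1 = −3·17 + 4·13
1 = 4·642 − 151·17
1 = −151·1301 + 306·642
1 = 306·3244 − 763·1301
1 = −763·14277 + 3358·3244
1 = 3358·46075 − 10837·14277
1 = −10837·428952 + 100891·46075
So 46075·100891 ≡ 1 (mod 428952).

100891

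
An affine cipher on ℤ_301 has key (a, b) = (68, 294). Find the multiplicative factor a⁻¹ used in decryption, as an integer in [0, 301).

31

Apply the Euclidean algorithm to 301 and 68:
301 = 4*68 + 29
68 = 2*29 + 10
29 = 2*10 + 9
10 = 1*9 + 1
9 = 9*1 + 0
Since gcd(68, 301) = 1, back-substitute to write 1 as a combination:
1 = 10 − 9
1 = −29 + 3·10
1 = 3·68 − 7·29
1 = −7·301 + 31·68
So 68·31 ≡ 1 (mod 301).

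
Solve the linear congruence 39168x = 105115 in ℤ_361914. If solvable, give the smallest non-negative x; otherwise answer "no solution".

gcd(39168, 361914):
361914 = 9*39168 + 9402
39168 = 4*9402 + 1560
9402 = 6*1560 + 42
1560 = 37*42 + 6
42 = 7*6 + 0
gcd = 6, but 6 ∤ 105115, so the congruence has no solution.

no solution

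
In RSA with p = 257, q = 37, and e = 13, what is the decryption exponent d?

φ(n) = (p−1)(q−1) = 256·36 = 9216.
Need d with 13·d ≡ 1 (mod 9216). Apply the extended Euclidean algorithm:
9216 = 708*13 + 12
13 = 1*12 + 1
12 = 12*1 + 0
Back-substitute:
1 = 13 − 12
1 = −9216 + 709·13
So 13·709 ≡ 1 (mod 9216), hence d = 709.

709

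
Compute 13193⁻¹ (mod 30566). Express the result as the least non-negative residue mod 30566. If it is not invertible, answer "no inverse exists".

Run Euclid on (30566, 13193):
30566 = 2·13193 + 4180
13193 = 3·4180 + 653
4180 = 6·653 + 262
653 = 2·262 + 129
262 = 2·129 + 4
129 = 32·4 + 1
4 = 4·1 + 0
Since gcd(13193, 30566) = 1, back-substitute to write 1 as a combination:
1 = 129 − 32·4
1 = −32·262 + 65·129
1 = 65·653 − 162·262
1 = −162·4180 + 1037·653
1 = 1037·13193 − 3273·4180
1 = −3273·30566 + 7583·13193
So 13193·7583 ≡ 1 (mod 30566).

7583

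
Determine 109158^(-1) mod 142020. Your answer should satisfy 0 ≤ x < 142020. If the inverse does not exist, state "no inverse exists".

no inverse exists

Euclidean algorithm on 142020, 109158:
142020 = 1*109158 + 32862
109158 = 3*32862 + 10572
32862 = 3*10572 + 1146
10572 = 9*1146 + 258
1146 = 4*258 + 114
258 = 2*114 + 30
114 = 3*30 + 24
30 = 1*24 + 6
24 = 4*6 + 0
The gcd is 6, not 1, hence no inverse exists.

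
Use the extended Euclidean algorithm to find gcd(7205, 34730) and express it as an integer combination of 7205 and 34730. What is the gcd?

5

Apply Euclid's algorithm to 34730 and 7205:
34730 = 4*7205 + 5910
7205 = 1*5910 + 1295
5910 = 4*1295 + 730
1295 = 1*730 + 565
730 = 1*565 + 165
565 = 3*165 + 70
165 = 2*70 + 25
70 = 2*25 + 20
25 = 1*20 + 5
20 = 4*5 + 0
gcd(7205, 34730) = 5.
Working backward:
5 = 25 − 20
5 = −70 + 3·25
5 = 3·165 − 7·70
5 = −7·565 + 24·165
5 = 24·730 − 31·565
5 = −31·1295 + 55·730
5 = 55·5910 − 251·1295
5 = −251·7205 + 306·5910
5 = 306·34730 − 1475·7205
So 5 = (306)·34730 + (-1475)·7205.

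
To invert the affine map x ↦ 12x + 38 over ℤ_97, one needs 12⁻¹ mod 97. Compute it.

89

gcd(97, 12) by repeated division:
97 = 8·12 + 1
12 = 12·1 + 0
Since gcd(12, 97) = 1, back-substitute to write 1 as a combination:
1 = 97 − 8·12
Hence 12⁻¹ ≡ -8 ≡ 89 (mod 97).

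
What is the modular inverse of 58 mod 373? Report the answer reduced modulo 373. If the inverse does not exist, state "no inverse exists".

328

Run Euclid on (373, 58):
373 = 6×58 + 25
58 = 2×25 + 8
25 = 3×8 + 1
8 = 8×1 + 0
The gcd is 1. Working backward:
1 = 25 − 3·8
1 = −3·58 + 7·25
1 = 7·373 − 45·58
Thus 58·(-45) ≡ 1 (mod 373); reducing, -45 mod 373 = 328.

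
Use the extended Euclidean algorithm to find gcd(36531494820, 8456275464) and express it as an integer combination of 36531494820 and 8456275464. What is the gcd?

12

Repeated division:
36531494820 = 4·8456275464 + 2706392964
8456275464 = 3·2706392964 + 337096572
2706392964 = 8·337096572 + 9620388
337096572 = 35·9620388 + 382992
9620388 = 25·382992 + 45588
382992 = 8·45588 + 18288
45588 = 2·18288 + 9012
18288 = 2·9012 + 264
9012 = 34·264 + 36
264 = 7·36 + 12
36 = 3·12 + 0
gcd(36531494820, 8456275464) = 12.
Working backward:
12 = 264 − 7·36
12 = −7·9012 + 239·264
12 = 239·18288 − 485·9012
12 = −485·45588 + 1209·18288
12 = 1209·382992 − 10157·45588
12 = −10157·9620388 + 255134·382992
12 = 255134·337096572 − 8939847·9620388
12 = −8939847·2706392964 + 71773910·337096572
12 = 71773910·8456275464 − 224261577·2706392964
12 = −224261577·36531494820 + 968820218·8456275464
So 12 = (-224261577)·36531494820 + (968820218)·8456275464.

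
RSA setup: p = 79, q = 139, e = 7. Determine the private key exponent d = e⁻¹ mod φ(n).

6151

φ(n) = (p−1)(q−1) = 78·138 = 10764.
Need d with 7·d ≡ 1 (mod 10764). Apply the extended Euclidean algorithm:
10764 = 1537×7 + 5
7 = 1×5 + 2
5 = 2×2 + 1
2 = 2×1 + 0
Back-substitute:
1 = 5 − 2·2
1 = −2·7 + 3·5
1 = 3·10764 − 4613·7
So 7·(-4613) ≡ 1 (mod 10764), hence d ≡ -4613 ≡ 6151 (mod 10764).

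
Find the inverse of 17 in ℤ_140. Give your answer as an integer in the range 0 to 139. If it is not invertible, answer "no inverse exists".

33

gcd(140, 17) by repeated division:
140 = 8×17 + 4
17 = 4×4 + 1
4 = 4×1 + 0
The gcd is 1. Working backward:
1 = 17 − 4·4
1 = −4·140 + 33·17
So 17·33 ≡ 1 (mod 140).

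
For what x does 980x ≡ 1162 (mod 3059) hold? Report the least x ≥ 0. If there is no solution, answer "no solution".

First find gcd(980, 3059):
3059 = 3×980 + 119
980 = 8×119 + 28
119 = 4×28 + 7
28 = 4×7 + 0
gcd = 7 and 7 | 1162, so solutions exist. Divide through by 7: 140x ≡ 166 (mod 437).
Now find 140⁻¹ mod 437:
437 = 3*140 + 17
140 = 8*17 + 4
17 = 4*4 + 1
4 = 4*1 + 0
Back-substitute:
1 = 17 − 4·4
1 = −4·140 + 33·17
1 = 33·437 − 103·140
So 140·(-103) ≡ 1 (mod 437), i.e. 140⁻¹ ≡ 334.
Then x ≡ 334·166 ≡ 382 (mod 437); the smallest non-negative solution is x = 382.

382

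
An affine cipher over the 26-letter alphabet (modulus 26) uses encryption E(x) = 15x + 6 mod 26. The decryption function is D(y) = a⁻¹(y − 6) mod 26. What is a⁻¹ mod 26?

Extended Euclidean algorithm:
26 = 1·15 + 11
15 = 1·11 + 4
11 = 2·4 + 3
4 = 1·3 + 1
3 = 3·1 + 0
The gcd is 1. Working backward:
1 = 4 − 3
1 = −11 + 3·4
1 = 3·15 − 4·11
1 = −4·26 + 7·15
So 15·7 ≡ 1 (mod 26).

7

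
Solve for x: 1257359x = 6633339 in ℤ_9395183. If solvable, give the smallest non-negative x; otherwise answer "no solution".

3587126

First find gcd(1257359, 9395183):
9395183 = 7*1257359 + 593670
1257359 = 2*593670 + 70019
593670 = 8*70019 + 33518
70019 = 2*33518 + 2983
33518 = 11*2983 + 705
2983 = 4*705 + 163
705 = 4*163 + 53
163 = 3*53 + 4
53 = 13*4 + 1
4 = 4*1 + 0
gcd = 1, so a unique solution mod 9395183 exists.
Back-substitute for the Bézout coefficients:
1 = 53 − 13·4
1 = −13·163 + 40·53
1 = 40·705 − 173·163
1 = −173·2983 + 732·705
1 = 732·33518 − 8225·2983
1 = −8225·70019 + 17182·33518
1 = 17182·593670 − 145681·70019
1 = −145681·1257359 + 308544·593670
1 = 308544·9395183 − 2305489·1257359
So 1257359·(-2305489) ≡ 1 (mod 9395183), giving 1257359⁻¹ ≡ 7089694.
x ≡ 1257359⁻¹·6633339 ≡ 7089694·6633339 ≡ 3587126 (mod 9395183).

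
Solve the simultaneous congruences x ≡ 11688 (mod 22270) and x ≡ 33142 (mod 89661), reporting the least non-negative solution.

484740508

Write x = 11688 + 22270·k. Then 22270·k ≡ 33142 − 11688 ≡ 21454 (mod 89661).
Need 22270⁻¹ mod 89661. Extended Euclid on (89661, 22270):
89661 = 4×22270 + 581
22270 = 38×581 + 192
581 = 3×192 + 5
192 = 38×5 + 2
5 = 2×2 + 1
2 = 2×1 + 0
Back-substitute:
1 = 5 − 2·2
1 = −2·192 + 77·5
1 = 77·581 − 233·192
1 = −233·22270 + 8931·581
1 = 8931·89661 − 35957·22270
22270⁻¹ ≡ 53704 (mod 89661), so k ≡ 53704·21454 ≡ 21766 (mod 89661).
x = 11688 + 22270·21766 = 484740508.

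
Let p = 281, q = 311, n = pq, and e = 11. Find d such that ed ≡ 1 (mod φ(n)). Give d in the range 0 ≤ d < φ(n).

7891

φ(n) = (p−1)(q−1) = 280·310 = 86800.
Need d with 11·d ≡ 1 (mod 86800). Apply the extended Euclidean algorithm:
86800 = 7890*11 + 10
11 = 1*10 + 1
10 = 10*1 + 0
Back-substitute:
1 = 11 − 10
1 = −86800 + 7891·11
So 11·7891 ≡ 1 (mod 86800), hence d = 7891.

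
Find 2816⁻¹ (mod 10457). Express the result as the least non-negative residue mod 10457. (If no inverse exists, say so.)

2462

Extended Euclidean algorithm:
10457 = 3×2816 + 2009
2816 = 1×2009 + 807
2009 = 2×807 + 395
807 = 2×395 + 17
395 = 23×17 + 4
17 = 4×4 + 1
4 = 4×1 + 0
The gcd is 1. Working backward:
1 = 17 − 4·4
1 = −4·395 + 93·17
1 = 93·807 − 190·395
1 = −190·2009 + 473·807
1 = 473·2816 − 663·2009
1 = −663·10457 + 2462·2816
So 2816·2462 ≡ 1 (mod 10457).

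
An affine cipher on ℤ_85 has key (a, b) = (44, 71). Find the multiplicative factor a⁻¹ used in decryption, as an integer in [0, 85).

29

Apply the Euclidean algorithm to 85 and 44:
85 = 1·44 + 41
44 = 1·41 + 3
41 = 13·3 + 2
3 = 1·2 + 1
2 = 2·1 + 0
gcd = 1, so the inverse exists. Back-substitute:
1 = 3 − 2
1 = −41 + 14·3
1 = 14·44 − 15·41
1 = −15·85 + 29·44
So 44·29 ≡ 1 (mod 85).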